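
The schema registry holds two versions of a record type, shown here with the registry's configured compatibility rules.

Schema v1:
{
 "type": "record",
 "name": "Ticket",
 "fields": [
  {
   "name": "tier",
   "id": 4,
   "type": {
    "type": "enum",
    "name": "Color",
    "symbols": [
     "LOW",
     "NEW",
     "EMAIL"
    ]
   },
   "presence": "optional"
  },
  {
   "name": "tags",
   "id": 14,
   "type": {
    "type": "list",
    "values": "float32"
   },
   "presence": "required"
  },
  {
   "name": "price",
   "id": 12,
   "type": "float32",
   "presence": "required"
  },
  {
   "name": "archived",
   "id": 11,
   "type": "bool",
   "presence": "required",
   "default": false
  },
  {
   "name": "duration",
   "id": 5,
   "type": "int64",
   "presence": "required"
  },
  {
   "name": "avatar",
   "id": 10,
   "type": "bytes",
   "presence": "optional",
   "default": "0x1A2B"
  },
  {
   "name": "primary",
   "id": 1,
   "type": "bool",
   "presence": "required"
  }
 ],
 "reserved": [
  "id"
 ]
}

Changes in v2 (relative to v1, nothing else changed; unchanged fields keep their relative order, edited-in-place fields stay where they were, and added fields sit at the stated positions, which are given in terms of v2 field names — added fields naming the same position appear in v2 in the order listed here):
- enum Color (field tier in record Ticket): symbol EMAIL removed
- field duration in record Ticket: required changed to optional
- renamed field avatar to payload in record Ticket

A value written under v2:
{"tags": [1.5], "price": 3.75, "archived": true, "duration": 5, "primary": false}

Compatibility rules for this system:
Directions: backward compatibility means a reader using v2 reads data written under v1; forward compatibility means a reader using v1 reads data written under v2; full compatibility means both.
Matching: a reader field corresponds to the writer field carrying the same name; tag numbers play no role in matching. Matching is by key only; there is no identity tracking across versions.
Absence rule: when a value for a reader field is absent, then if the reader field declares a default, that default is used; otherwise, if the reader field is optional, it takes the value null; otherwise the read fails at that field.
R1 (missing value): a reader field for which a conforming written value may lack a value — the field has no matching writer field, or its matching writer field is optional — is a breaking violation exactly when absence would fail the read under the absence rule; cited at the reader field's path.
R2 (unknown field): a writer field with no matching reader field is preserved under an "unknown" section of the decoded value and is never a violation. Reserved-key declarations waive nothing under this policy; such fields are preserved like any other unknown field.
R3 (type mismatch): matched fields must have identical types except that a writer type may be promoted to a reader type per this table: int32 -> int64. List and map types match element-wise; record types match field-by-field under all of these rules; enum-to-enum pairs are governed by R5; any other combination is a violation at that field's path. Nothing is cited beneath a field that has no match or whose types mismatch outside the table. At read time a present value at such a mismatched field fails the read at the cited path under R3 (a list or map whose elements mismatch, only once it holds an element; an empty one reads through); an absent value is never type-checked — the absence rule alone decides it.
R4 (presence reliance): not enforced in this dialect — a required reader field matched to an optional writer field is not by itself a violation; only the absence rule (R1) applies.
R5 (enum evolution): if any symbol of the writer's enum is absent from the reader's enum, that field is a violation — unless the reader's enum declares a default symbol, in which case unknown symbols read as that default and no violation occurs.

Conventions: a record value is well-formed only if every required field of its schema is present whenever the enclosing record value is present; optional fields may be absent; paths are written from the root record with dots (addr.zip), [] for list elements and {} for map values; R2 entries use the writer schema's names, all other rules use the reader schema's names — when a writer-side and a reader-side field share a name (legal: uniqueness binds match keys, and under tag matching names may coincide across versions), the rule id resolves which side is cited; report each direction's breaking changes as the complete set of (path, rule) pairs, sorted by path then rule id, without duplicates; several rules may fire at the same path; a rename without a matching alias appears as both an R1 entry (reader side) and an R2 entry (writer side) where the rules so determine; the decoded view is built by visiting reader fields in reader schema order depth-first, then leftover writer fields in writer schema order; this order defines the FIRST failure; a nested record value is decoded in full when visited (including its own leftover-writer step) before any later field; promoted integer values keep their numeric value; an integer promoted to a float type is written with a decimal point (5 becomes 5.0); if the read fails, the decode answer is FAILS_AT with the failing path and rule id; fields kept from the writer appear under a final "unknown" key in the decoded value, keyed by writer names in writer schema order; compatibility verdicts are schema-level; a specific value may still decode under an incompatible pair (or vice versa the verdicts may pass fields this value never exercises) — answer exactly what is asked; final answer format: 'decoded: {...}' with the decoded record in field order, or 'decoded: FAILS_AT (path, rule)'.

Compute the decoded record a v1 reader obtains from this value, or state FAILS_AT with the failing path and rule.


the writer's type comes first in each Ticket pair
migrating the Ticket value to v1:
  tier := null (not supplied -> null)
  tags := [1.5]
  price := 3.75
  archived := true
  duration := 5
  avatar := 0x1A2B (no value, default fills)
  primary := false
  => decoded: {"tier": null, "tags": [1.5], "price": 3.75, "archived": true, "duration": 5, "avatar": 0x1A2B, "primary": false}
ruling out the remaining Ticket differences:
  enum Color (field tier in record Ticket): symbol EMAIL removed -> affects the rule determinations only; this particular Ticket value decodes identically
  field duration in record Ticket: required changed to optional -> affects the rule determinations only; this particular Ticket value decodes identically
  renamed field avatar to payload in record Ticket -> inert under this dialect — no rule fires on Ticket and the result does not move

decoded: {"tier": null, "tags": [1.5], "price": 3.75, "archived": true, "duration": 5, "avatar": 0x1A2B, "primary": false}


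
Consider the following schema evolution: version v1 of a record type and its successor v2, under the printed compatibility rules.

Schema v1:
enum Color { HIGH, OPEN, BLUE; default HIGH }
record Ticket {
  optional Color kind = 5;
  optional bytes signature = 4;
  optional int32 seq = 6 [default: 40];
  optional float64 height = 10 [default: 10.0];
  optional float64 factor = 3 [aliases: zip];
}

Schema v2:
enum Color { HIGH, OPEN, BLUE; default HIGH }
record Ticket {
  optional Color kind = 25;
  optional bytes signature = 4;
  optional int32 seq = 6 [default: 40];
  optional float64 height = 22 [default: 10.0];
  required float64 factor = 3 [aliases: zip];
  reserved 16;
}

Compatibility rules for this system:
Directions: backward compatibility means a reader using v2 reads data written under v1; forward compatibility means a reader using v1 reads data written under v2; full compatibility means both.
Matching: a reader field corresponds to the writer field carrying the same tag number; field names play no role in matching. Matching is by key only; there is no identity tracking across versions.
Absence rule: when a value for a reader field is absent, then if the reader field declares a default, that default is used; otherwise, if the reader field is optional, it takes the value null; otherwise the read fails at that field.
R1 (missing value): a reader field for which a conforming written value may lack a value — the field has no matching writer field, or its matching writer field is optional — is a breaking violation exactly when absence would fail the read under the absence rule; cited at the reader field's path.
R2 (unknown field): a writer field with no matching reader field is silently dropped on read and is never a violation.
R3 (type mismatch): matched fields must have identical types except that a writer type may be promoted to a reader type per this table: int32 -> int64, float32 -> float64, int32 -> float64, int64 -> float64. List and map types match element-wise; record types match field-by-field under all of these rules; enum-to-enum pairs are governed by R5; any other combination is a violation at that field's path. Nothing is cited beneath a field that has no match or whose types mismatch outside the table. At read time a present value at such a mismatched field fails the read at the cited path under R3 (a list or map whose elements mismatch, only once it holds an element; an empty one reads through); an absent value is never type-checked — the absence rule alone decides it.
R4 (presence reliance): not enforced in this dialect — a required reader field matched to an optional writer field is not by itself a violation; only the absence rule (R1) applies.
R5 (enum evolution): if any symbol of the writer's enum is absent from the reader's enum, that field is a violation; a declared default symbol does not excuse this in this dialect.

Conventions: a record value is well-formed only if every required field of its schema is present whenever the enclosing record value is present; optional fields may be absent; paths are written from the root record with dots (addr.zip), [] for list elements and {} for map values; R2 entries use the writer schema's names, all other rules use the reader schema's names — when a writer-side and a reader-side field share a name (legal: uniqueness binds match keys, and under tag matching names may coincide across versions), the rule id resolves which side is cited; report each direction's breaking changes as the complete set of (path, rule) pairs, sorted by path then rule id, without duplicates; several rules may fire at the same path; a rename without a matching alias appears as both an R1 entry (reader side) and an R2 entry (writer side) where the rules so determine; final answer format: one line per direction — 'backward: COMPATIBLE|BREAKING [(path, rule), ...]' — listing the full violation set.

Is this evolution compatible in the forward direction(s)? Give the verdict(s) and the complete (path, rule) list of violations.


forward: COMPATIBLE []

in Ticket below, arrows point writer -> reader
checking forward for Ticket: reader v1 against writer v2:
  kind: no writer-side match
  bytes -> bytes, writer optional: signature aligns to signature
  int32 -> int32, writer optional: seq aligns to seq
  height: no writer-side match
  float64 -> float64, writer required: factor aligns to factor
  leftover writer field: kind
  leftover writer field: height
  => forward verdict for Ticket: COMPATIBLE, no violations
the other Ticket changes do not affect what is asked:
  field height in record Ticket: tag 10 changed to 22 -> no rule fires on it in Ticket's dialect; the asked verdict holds
  field kind in record Ticket: tag 5 changed to 25 -> no rule fires on it in Ticket's dialect; the asked verdict holds
  field factor in record Ticket: optional changed to required -> its effect on Ticket is confined to the backward direction, not asked


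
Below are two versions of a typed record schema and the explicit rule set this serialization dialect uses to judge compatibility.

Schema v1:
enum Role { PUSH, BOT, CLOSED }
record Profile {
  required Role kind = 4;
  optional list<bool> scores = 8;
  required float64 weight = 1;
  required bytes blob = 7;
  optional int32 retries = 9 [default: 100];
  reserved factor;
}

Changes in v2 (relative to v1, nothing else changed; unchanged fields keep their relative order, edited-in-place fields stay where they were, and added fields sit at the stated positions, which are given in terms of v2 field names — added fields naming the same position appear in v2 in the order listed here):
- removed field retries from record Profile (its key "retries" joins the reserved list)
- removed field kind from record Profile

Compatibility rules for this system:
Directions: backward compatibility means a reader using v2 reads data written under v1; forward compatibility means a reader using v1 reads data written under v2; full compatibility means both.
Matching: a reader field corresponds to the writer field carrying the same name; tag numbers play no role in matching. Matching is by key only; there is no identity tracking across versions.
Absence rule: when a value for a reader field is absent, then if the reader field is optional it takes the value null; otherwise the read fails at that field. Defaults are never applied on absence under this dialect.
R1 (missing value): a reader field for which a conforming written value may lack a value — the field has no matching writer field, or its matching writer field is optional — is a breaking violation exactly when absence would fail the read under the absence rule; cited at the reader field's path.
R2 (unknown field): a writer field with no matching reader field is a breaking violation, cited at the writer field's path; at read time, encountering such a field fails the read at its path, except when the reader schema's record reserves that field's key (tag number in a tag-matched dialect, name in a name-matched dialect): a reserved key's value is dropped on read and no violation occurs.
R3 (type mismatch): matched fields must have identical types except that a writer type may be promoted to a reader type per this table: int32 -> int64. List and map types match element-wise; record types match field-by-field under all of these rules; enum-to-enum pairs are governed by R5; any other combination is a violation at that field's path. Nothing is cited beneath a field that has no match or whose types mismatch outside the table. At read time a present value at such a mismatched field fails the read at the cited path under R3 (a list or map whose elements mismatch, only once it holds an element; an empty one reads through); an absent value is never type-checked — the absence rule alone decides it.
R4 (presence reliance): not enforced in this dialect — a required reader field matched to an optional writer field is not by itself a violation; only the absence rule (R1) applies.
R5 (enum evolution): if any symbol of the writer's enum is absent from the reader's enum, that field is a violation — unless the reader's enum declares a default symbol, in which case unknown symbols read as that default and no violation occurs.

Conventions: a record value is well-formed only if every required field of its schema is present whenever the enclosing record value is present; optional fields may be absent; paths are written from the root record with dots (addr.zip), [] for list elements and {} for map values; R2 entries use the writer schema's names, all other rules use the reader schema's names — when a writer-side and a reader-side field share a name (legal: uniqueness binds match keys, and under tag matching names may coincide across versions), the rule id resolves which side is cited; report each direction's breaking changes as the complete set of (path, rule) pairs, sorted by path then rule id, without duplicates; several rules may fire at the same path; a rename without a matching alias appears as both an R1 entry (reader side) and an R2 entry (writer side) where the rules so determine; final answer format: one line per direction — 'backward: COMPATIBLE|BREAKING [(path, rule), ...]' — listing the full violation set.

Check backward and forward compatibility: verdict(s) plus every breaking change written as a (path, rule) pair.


backward: BREAKING [(kind, R2)]; forward: BREAKING [(kind, R1)]

in Profile below, arrows point writer -> reader
backward on Profile — v2 reading data written by v1:
  scores: list<bool> -> list<bool>, writer optional; from scores
  weight: float64 -> float64, writer required; from weight
  blob: bytes -> bytes, writer required; from blob
  writer field kind has no reader counterpart
  writer field retries has no reader counterpart
  rule R2 violated at kind
  backward on Profile therefore BREAKING (1)
forward on Profile — v1 reading data written by v2:
  kind has no writer counterpart
  scores: list<bool> -> list<bool>, writer optional; from scores
  weight: float64 -> float64, writer required; from weight
  blob: bytes -> bytes, writer required; from blob
  retries has no writer counterpart
  rule R1 violated at kind
  forward on Profile therefore BREAKING (1)


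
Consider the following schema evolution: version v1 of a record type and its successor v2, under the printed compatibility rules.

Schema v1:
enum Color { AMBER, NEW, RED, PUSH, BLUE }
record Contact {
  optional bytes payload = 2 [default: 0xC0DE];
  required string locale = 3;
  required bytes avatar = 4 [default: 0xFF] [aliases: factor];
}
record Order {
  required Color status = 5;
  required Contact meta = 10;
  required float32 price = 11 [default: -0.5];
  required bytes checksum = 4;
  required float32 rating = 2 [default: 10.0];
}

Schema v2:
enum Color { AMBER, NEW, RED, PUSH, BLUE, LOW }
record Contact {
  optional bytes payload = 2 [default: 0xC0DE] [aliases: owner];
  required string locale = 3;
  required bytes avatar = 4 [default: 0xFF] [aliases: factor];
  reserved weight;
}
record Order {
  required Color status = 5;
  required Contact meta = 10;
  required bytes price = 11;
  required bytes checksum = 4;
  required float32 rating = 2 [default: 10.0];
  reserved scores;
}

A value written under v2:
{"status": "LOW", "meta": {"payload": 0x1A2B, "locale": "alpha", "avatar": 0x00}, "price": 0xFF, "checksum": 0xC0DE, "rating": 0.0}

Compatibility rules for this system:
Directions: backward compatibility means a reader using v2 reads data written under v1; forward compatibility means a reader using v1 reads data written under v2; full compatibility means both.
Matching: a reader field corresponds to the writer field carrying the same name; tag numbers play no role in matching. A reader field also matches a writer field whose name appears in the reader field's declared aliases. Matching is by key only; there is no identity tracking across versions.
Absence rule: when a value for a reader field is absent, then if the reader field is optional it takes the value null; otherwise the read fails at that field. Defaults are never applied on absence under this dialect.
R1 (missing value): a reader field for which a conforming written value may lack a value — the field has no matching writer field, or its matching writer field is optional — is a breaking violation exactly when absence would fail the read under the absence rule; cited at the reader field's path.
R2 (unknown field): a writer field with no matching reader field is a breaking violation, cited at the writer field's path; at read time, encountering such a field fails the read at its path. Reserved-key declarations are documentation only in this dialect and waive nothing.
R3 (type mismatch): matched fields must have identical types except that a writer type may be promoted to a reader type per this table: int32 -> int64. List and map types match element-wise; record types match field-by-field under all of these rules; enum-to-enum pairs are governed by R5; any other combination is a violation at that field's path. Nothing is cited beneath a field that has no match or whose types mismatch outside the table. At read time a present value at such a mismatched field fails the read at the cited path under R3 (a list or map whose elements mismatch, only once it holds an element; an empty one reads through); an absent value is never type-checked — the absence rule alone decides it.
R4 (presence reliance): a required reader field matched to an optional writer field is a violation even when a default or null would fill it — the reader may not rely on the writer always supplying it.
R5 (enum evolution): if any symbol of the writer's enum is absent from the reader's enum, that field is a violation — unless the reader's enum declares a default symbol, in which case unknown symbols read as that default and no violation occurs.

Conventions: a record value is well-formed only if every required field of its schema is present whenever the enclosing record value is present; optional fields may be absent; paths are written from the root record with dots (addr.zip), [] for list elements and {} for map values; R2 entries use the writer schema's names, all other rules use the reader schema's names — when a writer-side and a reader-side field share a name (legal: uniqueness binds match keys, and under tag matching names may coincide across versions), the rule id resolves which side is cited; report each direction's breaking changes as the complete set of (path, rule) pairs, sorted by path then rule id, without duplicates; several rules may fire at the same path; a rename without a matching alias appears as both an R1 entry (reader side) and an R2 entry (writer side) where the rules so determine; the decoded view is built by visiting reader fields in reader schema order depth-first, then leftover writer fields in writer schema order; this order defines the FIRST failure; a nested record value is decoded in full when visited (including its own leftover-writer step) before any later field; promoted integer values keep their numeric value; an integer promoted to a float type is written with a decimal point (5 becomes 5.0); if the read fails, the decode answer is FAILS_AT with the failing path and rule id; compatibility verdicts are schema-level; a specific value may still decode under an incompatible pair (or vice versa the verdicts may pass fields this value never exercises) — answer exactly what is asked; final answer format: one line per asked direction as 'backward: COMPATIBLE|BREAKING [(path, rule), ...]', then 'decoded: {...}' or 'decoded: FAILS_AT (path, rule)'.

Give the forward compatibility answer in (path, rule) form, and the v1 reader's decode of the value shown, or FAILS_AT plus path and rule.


forward: BREAKING [(price, R3), (status, R5)]; decoded: FAILS_AT (status, R5)

the writer's type comes first in each Order pair
forward pass over Order, reader schema v1, writer schema v2:
  writer required, Color -> Color: reader status maps from writer status
  writer required, Contact -> Contact: reader meta maps from writer meta
  writer required, bytes -> float32: reader price maps from writer price
  writer required, bytes -> bytes: reader checksum maps from writer checksum
  writer required, float32 -> float32: reader rating maps from writer rating
  writer optional, bytes -> bytes: reader meta.payload maps from writer meta.payload
  writer required, string -> string: reader meta.locale maps from writer meta.locale
  writer required, bytes -> bytes: reader meta.avatar maps from writer meta.avatar
  R3 fires at price
  R5 fires at status
  => forward verdict for Order: BREAKING, 2 violation(s)
decode (reader v1):
  read fails at status under R5
  => FAILS_AT (status, R5)


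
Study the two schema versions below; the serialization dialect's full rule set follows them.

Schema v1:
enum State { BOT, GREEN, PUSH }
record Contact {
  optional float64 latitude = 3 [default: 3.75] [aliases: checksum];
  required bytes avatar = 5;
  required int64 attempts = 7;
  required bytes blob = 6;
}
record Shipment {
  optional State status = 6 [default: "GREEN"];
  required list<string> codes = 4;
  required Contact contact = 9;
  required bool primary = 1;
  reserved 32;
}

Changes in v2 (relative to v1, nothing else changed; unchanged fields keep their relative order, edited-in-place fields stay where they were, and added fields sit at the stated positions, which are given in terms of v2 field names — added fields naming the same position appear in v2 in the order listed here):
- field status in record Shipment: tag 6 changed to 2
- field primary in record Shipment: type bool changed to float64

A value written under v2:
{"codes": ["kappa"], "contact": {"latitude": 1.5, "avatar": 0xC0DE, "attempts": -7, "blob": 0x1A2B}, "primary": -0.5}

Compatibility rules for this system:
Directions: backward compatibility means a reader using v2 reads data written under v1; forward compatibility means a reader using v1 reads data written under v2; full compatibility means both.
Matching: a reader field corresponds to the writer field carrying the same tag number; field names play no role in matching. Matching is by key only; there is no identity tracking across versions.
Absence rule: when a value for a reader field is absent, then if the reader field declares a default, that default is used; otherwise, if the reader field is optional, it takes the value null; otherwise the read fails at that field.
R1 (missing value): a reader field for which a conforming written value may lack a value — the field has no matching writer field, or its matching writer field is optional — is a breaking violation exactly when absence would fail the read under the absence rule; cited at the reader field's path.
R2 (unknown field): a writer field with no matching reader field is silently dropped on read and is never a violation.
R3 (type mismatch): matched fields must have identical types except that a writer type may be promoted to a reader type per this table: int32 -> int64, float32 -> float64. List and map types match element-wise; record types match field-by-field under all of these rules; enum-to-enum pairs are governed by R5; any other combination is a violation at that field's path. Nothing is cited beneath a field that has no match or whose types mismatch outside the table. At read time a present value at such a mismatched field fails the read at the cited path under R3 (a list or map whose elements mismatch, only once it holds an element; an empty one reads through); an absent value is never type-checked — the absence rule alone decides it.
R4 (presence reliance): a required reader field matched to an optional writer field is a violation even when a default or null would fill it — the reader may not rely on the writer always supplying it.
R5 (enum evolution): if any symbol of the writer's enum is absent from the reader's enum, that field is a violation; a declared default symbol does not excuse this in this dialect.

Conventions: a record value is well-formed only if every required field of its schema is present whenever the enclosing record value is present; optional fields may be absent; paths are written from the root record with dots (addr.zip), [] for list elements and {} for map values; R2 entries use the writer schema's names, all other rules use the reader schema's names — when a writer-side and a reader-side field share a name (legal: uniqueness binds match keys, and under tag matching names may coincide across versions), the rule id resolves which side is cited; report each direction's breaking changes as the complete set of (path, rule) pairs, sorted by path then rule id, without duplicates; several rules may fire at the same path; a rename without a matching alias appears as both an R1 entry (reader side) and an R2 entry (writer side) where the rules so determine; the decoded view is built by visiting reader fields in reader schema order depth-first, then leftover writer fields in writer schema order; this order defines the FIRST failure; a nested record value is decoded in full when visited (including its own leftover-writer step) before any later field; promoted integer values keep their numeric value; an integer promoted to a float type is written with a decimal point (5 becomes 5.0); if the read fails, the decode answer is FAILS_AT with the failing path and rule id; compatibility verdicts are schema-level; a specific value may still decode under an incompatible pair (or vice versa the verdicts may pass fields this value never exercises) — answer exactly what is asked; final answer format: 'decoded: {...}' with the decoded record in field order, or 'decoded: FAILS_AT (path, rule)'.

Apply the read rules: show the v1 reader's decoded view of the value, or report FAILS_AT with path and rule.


the writer's type comes first in each Shipment pair
decode (reader v1):
  status := "GREEN" (no value, default fills)
  codes := ["kappa"]
  contact.latitude := 1.5
  contact.avatar := 0xC0DE
  contact.attempts := -7
  contact.blob := 0x1A2B
  read fails at primary under R3
  => FAILS_AT (primary, R3)
remaining Shipment differences; none change what is asked:
  field status in record Shipment: tag 6 changed to 2 -> inert under this dialect — no rule fires on Shipment and the result does not move

decoded: FAILS_AT (primary, R3)


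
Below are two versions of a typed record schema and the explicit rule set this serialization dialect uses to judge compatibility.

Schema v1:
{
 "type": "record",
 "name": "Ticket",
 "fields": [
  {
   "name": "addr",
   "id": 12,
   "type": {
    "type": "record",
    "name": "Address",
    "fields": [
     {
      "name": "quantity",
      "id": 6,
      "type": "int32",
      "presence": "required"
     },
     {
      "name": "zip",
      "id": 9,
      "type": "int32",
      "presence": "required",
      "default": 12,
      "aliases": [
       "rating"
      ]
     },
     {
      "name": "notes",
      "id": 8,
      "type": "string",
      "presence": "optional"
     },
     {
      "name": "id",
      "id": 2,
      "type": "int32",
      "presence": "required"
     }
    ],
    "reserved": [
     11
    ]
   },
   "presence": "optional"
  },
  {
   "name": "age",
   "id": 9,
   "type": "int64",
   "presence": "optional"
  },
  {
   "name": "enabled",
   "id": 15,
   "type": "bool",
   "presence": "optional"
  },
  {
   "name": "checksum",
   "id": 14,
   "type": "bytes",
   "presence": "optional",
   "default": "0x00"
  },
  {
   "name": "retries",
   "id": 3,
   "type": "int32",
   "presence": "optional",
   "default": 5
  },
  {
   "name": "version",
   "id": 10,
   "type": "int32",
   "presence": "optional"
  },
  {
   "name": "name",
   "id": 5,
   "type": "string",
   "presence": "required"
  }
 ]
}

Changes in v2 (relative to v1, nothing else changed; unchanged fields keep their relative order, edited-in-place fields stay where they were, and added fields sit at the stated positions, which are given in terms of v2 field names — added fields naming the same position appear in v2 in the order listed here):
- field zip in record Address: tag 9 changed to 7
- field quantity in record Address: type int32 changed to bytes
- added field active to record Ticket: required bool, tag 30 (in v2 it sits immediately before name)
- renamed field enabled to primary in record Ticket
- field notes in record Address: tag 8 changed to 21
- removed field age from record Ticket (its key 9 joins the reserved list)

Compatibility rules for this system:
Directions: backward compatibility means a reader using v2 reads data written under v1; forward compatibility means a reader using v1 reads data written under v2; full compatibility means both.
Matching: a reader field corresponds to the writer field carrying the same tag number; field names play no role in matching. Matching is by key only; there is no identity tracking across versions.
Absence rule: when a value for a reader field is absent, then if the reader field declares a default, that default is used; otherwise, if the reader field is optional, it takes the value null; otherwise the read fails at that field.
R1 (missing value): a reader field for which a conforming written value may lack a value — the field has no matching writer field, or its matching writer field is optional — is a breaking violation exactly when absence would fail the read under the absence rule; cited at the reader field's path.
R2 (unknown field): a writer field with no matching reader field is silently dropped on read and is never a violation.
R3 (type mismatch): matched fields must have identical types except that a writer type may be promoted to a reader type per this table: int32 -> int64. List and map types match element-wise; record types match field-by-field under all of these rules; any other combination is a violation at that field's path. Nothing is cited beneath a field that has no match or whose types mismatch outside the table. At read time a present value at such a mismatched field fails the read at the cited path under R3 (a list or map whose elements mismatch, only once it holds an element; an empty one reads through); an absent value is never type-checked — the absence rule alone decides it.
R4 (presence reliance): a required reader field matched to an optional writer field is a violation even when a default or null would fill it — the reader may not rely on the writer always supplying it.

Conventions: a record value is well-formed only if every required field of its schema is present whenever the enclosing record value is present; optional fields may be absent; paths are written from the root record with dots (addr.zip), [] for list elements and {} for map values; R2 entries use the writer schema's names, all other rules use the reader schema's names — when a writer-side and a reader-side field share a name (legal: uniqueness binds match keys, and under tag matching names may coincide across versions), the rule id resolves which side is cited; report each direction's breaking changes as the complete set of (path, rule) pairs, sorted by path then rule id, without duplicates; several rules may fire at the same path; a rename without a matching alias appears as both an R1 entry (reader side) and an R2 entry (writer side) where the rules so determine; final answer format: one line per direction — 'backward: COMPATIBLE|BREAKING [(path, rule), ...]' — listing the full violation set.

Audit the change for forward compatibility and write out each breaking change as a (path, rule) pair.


forward: BREAKING [(addr.quantity, R3)]

in Ticket below, arrows point writer -> reader
checking forward for Ticket: reader v1 against writer v2:
  addr: paired with writer addr (Address -> Address; writer optional)
  no writer field matches reader age
  enabled: paired with writer primary (bool -> bool; writer optional)
  checksum: paired with writer checksum (bytes -> bytes; writer optional)
  retries: paired with writer retries (int32 -> int32; writer optional)
  version: paired with writer version (int32 -> int32; writer optional)
  name: paired with writer name (string -> string; writer required)
  active (writer side), unknown to reader
  addr.quantity: paired with writer addr.quantity (bytes -> int32; writer required)
  no writer field matches reader addr.zip
  no writer field matches reader addr.notes
  addr.id: paired with writer addr.id (int32 -> int32; writer required)
  addr.zip (writer side), unknown to reader
  addr.notes (writer side), unknown to reader
  violation R3 at addr.quantity
  => forward: BREAKING (1)
diffs on Ticket not affecting the asked answer:
  field zip in record Address: tag 9 changed to 7 -> inert for the asked Ticket verdict: nothing fires
  added field active to record Ticket: required bool, tag 30 (in v2 it sits immediately before name) -> fires only in the backward direction of Ticket, which is not asked here
  renamed field enabled to primary in record Ticket -> inert for the asked Ticket verdict: nothing fires
  field notes in record Address: tag 8 changed to 21 -> inert for the asked Ticket verdict: nothing fires
  removed field age from record Ticket (its key 9 joins the reserved list) -> inert for the asked Ticket verdict: nothing fires


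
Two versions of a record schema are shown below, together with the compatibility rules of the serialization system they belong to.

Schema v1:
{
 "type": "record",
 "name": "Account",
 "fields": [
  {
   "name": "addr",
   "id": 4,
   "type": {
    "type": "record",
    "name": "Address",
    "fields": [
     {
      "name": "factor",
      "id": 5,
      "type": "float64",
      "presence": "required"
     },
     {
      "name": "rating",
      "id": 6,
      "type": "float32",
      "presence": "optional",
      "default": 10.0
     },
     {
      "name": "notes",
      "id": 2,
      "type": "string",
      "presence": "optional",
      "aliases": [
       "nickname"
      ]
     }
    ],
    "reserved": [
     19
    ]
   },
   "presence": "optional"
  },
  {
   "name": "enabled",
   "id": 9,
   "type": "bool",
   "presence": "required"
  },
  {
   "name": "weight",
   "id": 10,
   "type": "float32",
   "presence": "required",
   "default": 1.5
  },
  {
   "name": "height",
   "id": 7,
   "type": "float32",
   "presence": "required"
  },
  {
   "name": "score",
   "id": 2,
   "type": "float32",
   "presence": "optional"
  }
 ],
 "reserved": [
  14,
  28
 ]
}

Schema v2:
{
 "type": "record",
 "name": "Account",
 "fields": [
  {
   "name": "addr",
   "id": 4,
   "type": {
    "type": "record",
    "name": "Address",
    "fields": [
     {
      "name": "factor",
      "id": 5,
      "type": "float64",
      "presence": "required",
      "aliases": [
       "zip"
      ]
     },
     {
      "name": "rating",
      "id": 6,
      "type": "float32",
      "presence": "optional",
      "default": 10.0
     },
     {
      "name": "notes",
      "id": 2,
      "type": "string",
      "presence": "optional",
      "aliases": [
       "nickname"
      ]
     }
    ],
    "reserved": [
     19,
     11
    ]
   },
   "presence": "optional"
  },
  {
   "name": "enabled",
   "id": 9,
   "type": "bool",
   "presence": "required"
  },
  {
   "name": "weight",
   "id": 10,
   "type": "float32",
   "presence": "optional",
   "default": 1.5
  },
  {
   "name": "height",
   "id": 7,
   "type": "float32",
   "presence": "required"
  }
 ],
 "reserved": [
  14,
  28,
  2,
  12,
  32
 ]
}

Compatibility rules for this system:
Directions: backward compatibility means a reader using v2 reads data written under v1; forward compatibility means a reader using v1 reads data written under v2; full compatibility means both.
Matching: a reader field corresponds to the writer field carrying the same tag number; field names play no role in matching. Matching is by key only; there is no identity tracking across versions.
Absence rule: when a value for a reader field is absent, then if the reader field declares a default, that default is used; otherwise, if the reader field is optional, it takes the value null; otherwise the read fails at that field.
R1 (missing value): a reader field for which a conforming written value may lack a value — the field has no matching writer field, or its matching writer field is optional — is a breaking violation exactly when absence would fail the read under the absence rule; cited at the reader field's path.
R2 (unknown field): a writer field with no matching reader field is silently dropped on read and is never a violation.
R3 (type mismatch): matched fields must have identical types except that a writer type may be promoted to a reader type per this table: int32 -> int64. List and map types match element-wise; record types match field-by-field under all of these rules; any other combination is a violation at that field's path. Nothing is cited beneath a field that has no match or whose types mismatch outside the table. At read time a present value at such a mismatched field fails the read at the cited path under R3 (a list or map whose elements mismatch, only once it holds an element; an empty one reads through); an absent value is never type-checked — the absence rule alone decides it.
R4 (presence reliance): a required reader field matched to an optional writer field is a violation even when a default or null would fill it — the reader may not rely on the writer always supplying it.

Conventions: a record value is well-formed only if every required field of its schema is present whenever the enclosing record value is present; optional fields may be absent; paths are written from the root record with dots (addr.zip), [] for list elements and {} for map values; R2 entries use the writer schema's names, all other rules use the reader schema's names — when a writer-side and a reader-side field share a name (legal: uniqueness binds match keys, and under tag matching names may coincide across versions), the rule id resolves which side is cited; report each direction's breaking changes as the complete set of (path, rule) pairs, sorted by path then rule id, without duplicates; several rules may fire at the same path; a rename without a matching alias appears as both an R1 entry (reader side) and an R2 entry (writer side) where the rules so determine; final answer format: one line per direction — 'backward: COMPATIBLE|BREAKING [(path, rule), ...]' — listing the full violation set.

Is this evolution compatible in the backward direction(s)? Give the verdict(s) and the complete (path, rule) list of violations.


in Account below, arrows point writer -> reader
backward analysis of Account with v2 as reader and v1 as writer:
  addr <- addr (Address -> Address, writer optional)
  enabled <- enabled (bool -> bool, writer required)
  weight <- weight (float32 -> float32, writer required)
  height <- height (float32 -> float32, writer required)
  writer score: unknown to reader
  addr.factor <- addr.factor (float64 -> float64, writer required)
  addr.rating <- addr.rating (float32 -> float32, writer optional)
  addr.notes <- addr.notes (string -> string, writer optional)
  => backward: COMPATIBLE
checking off the Account differences that do not matter here:
  field weight in record Account: required changed to optional -> affects forward compatibility only, which is not asked
  removed field score from record Account (its key 2 joins the reserved list) -> triggers nothing under Account's printed rules — same verdict

backward: COMPATIBLE []
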